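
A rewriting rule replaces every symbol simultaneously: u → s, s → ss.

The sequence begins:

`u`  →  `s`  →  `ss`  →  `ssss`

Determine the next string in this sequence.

Rewriting each symbol of ssss: s→ss, s→ss, s→ss, s→ss, which concatenates to ss ss ss ss.

ssssssss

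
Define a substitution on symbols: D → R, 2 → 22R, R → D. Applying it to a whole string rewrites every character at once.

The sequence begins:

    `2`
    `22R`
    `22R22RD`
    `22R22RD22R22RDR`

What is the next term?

22R22RD22R22RDR22R22RD22R22RDRD

Replace each of the 15 characters of 22R22RD22R22RDR in place — 22R 22R D 22R 22R D R 22R 22R D 22R 22R D R D — and concatenate.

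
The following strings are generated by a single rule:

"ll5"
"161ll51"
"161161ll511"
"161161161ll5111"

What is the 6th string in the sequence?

s(k+1) = 161·s(k)·1, so each term gains 161 as a prefix and 1 as a suffix.
From 161161161ll5111, 2 further steps: 161161161ll5111 → 161161161161ll51111 → (answer).

161161161161161ll511111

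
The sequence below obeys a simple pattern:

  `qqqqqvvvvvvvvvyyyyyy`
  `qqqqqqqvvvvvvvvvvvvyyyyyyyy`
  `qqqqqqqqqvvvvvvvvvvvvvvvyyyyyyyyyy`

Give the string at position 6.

qqqqqqqqqqqqqqqvvvvvvvvvvvvvvvvvvvvvvvvyyyyyyyyyyyyyyyy

Each string has the form q^{2n+1} v^{3n+3} y^{2n+2}, where the shown terms are n = 2, 3, 4.
Setting n = 7 gives 15, 24, 16 characters in each block.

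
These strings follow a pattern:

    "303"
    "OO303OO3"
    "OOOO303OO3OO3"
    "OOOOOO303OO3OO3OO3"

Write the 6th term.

s(k+1) = OO·s(k)·OO3, so each term gains OO as a prefix and OO3 as a suffix.
From OOOOOO303OO3OO3OO3, 2 further steps: OOOOOO303OO3OO3OO3 → OOOOOOOO303OO3OO3OO3OO3 → (answer).

OOOOOOOOOO303OO3OO3OO3OO3OO3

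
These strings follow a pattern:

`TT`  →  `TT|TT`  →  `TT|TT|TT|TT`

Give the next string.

Each string is two copies of the previous one joined by '|'.
Doubling TT|TT|TT|TT with '|' between the halves:

TT|TT|TT|TT|TT|TT|TT|TT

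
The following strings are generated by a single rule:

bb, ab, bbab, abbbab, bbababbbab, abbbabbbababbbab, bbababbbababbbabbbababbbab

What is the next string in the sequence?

From term 3 onward, concatenate the second-to-last term with the last: bb·ab = bbab, ab·bbab = abbbab, …
Continuing: abbbabbbababbbab · bbababbbababbbabbbababbbab gives term 8.

abbbabbbababbbabbbababbbababbbabbbababbbab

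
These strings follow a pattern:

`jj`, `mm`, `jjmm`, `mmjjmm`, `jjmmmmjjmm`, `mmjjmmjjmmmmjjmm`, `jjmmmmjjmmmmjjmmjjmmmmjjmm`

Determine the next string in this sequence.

Each term (from the third on) is the two preceding terms concatenated in order: term 3 = jj·mm = jjmm.
The next term joins mmjjmmjjmmmmjjmm and jjmmmmjjmmmmjjmmjjmmmmjjmm.

mmjjmmjjmmmmjjmmjjmmmmjjmmmmjjmmjjmmmmjjmm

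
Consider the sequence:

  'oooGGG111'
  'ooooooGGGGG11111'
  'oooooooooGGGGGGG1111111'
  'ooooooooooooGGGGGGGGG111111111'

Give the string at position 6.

ooooooooooooooooooGGGGGGGGGGGGG1111111111111

The n-th term is 3n o's then 2n+1 G's then 2n+1 1's (n = 1, 2, …).
At n = 6 the blocks have lengths 18, 13, 13.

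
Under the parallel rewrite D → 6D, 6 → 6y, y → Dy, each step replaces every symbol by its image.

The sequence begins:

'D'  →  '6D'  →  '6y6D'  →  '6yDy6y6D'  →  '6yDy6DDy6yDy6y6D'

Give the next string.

Replace each of the 16 characters of 6yDy6DDy6yDy6y6D in place — 6y Dy 6D Dy 6y 6D 6D Dy 6y Dy 6D Dy 6y Dy 6y 6D — and concatenate.

6yDy6DDy6y6D6DDy6yDy6DDy6yDy6y6D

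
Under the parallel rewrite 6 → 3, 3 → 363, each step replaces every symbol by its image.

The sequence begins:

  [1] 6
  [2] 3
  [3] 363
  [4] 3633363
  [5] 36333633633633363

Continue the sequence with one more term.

Replace each of the 17 characters of 36333633633633363 in place — 363 3 363 363 363 3 363 363 3 363 363 3 363 363 363 3 363 — and concatenate.

36333633633633363363336336333633633633363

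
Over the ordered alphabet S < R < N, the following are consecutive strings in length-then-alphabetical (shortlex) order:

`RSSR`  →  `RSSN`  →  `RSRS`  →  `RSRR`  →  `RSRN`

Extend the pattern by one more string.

RSNS

Treat RSRN as a base-3 numeral over the given alphabet and add one, carrying through any trailing N's.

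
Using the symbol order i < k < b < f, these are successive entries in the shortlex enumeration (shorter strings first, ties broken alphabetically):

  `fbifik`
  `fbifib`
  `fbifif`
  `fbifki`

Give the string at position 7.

fbifkf

Stepping forward 3 times from fbifki: fbifki → fbifkk → fbifkb, then the target.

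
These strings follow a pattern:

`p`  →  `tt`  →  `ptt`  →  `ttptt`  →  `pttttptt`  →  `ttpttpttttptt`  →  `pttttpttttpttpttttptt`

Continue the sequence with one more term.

ttpttpttttpttpttttpttttpttpttttptt

This is a Fibonacci-style word recurrence s(k) = s(k−2)·s(k−1): e.g. p·tt = ptt.
The next term joins ttpttpttttptt and pttttpttttpttpttttptt.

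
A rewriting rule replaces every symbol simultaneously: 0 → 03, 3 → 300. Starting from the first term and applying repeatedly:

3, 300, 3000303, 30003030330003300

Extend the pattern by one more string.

Rewriting the 17 symbols of 30003030330003300 one by one yields 300 03 03 03 300 03 300 03 300 300 03 03 03 300 300 03 03; concatenated:

30003030330003300033003000303033003000303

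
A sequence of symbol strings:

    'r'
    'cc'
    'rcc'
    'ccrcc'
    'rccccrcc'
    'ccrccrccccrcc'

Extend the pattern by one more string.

rccccrccccrccrccccrcc

Each term (from the third on) is the two preceding terms concatenated in order: term 3 = r·cc = rcc.
The next term joins rccccrcc and ccrccrccccrcc.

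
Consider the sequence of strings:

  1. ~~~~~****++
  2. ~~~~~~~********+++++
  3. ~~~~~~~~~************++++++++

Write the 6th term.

~~~~~~~~~~~~~~~************************+++++++++++++++++

Each string has the form ~^{2n+3} *^{4n} +^{3n-1} (n = 1, 2, …).
Setting n = 6 gives 15, 24, 17 characters in each block.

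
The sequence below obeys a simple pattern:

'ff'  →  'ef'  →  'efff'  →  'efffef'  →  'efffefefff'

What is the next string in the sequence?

efffefefffefffef

This is a Fibonacci-style word recurrence s(k) = s(k−1)·s(k−2): e.g. ef·ff = efff.
Continuing: efffefefff · efffef gives term 6.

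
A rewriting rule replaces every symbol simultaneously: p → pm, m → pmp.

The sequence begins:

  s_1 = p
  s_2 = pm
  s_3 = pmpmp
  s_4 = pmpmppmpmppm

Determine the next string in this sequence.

pmpmppmpmppmpmpmppmpmppmpmpmp

Expanding pmpmppmpmppm: p→pm, m→pmp, p→pm, m→pmp, p→pm, p→pm, m→pmp, p→pm, m→pmp, p→pm, p→pm, m→pmp. Concatenated: pm pmp pm pmp pm pm pmp pm pmp pm pm pmp.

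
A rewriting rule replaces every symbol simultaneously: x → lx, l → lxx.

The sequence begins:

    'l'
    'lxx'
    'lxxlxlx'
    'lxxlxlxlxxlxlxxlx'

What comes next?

φ(lxxlxlxlxxlxlxxlx) expands symbol-by-symbol to lxx lx lx lxx lx lxx lx lxx lx lx lxx lx lxx lx lx lxx lx; joining the 17 pieces gives the next term.

lxxlxlxlxxlxlxxlxlxxlxlxlxxlxlxxlxlxlxxlx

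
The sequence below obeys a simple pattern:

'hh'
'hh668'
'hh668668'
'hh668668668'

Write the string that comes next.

hh668668668668

The strings grow by a fixed suffix 668 each time.
One more step from hh668668668 gives the answer.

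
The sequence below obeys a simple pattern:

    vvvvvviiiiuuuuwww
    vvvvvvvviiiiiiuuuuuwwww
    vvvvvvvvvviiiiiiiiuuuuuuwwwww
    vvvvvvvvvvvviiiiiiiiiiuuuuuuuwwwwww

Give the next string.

vvvvvvvvvvvvvviiiiiiiiiiiiuuuuuuuuwwwwwww

Term n consists of 2n+2 v's, followed by 2n i's, followed by n+2 u's, followed by n+1 w's, where the shown terms are n = 2, 3, 4, 5.
Setting n = 6 gives 14, 12, 8, 7 characters in each block.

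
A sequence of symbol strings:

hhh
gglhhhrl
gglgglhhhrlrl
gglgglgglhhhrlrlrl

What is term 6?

Each term wraps the previous one in ggl on the left and rl on the right.
From gglgglgglhhhrlrlrl, 2 further steps: gglgglgglhhhrlrlrl → gglgglgglgglhhhrlrlrlrl → (answer).

gglgglgglgglgglhhhrlrlrlrlrl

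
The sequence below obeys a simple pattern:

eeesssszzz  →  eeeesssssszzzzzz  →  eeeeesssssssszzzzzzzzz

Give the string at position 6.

Reading off run lengths: e runs 3, 4, 5; s runs 4, 6, 8; z runs 3, 6, 9 — each is linear in n (n = 1, 2, …).
At n = 6 the blocks have lengths 8, 14, 18.

eeeeeeeesssssssssssssszzzzzzzzzzzzzzzzzz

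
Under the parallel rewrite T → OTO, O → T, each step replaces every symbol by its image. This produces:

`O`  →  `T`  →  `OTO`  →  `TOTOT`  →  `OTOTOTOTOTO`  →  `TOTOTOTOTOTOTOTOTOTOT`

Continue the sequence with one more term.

OTOTOTOTOTOTOTOTOTOTOTOTOTOTOTOTOTOTOTOTOTO

φ(TOTOTOTOTOTOTOTOTOTOT) expands symbol-by-symbol to OTO T OTO T OTO T OTO T OTO T OTO T OTO T OTO T OTO T OTO T OTO; joining the 21 pieces gives the next term.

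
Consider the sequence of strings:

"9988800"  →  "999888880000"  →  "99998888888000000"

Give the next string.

Term n consists of n+1 9's, followed by 2n+1 8's, followed by 2n 0's (n = 1, 2, …).
At n = 4 the blocks have lengths 5, 9, 8.

9999988888888800000000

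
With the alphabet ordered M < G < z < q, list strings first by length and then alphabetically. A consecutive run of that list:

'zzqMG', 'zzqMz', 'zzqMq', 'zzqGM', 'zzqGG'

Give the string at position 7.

Continuing the enumeration 2 steps past zzqGG: zzqGG → zzqGz → (answer).

zzqGq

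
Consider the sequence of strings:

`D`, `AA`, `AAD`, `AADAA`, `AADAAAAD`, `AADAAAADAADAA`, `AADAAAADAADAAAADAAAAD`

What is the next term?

From term 3 onward, concatenate the last term with the second-to-last: AA·D = AAD, AAD·AA = AADAA, …
Continuing: AADAAAADAADAAAADAAAAD · AADAAAADAADAA gives term 8.

AADAAAADAADAAAADAAAADAADAAAADAADAA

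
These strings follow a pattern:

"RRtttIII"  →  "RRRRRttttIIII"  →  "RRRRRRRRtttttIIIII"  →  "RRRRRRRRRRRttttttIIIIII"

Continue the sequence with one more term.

RRRRRRRRRRRRRRtttttttIIIIIII

Reading off run lengths: R runs 2, 5, 8, 11; t runs 3, 4, 5, 6; I runs 3, 4, 5, 6 — each is linear in n (n = 1, 2, …).
At n = 5 the blocks have lengths 14, 7, 7.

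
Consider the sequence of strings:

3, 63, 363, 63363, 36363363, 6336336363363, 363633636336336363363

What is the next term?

From term 3 onward, concatenate the second-to-last term with the last: 3·63 = 363, 63·363 = 63363, …
Continuing: 6336336363363 · 363633636336336363363 gives term 8.

6336336363363363633636336336363363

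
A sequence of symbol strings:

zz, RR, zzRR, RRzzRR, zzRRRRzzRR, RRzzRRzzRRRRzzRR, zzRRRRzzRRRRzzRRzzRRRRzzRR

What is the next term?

RRzzRRzzRRRRzzRRzzRRRRzzRRRRzzRRzzRRRRzzRR

From term 3 onward, concatenate the second-to-last term with the last: zz·RR = zzRR, RR·zzRR = RRzzRR, …
So term 8 is RRzzRRzzRRRRzzRR·zzRRRRzzRRRRzzRRzzRRRRzzRR.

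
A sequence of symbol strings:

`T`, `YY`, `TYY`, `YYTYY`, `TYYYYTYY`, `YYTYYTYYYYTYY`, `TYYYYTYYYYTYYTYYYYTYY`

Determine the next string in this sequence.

YYTYYTYYYYTYYTYYYYTYYYYTYYTYYYYTYY

Each term (from the third on) is the two preceding terms concatenated in order: term 3 = T·YY = TYY.
So term 8 is YYTYYTYYYYTYY·TYYYYTYYYYTYYTYYYYTYY.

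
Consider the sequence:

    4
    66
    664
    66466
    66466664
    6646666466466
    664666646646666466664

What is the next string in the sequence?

Each term (from the third on) is the previous term followed by the one before it: term 3 = 66·4 = 664.
Continuing: 664666646646666466664 · 6646666466466 gives term 8.

6646666466466664666646646666466466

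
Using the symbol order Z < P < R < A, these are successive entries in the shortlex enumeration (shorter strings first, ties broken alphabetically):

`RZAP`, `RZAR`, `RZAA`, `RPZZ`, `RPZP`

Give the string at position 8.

RPPZ

Advancing 3 positions from RPZP through RPZP → RPZR → RPZA reaches term 8.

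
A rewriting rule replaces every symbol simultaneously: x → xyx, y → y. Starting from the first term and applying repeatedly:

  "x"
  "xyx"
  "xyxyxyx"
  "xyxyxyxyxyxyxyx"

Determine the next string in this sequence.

Rewriting the 15 symbols of xyxyxyxyxyxyxyx one by one yields xyx y xyx y xyx y xyx y xyx y xyx y xyx y xyx; concatenated:

xyxyxyxyxyxyxyxyxyxyxyxyxyxyxyx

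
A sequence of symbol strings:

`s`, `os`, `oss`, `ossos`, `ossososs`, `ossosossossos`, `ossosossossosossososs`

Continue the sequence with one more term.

Each term (from the third on) is the previous term followed by the one before it: term 3 = os·s = oss.
So term 8 is ossosossossosossososs·ossosossossos.

ossosossossosossosossossosossossos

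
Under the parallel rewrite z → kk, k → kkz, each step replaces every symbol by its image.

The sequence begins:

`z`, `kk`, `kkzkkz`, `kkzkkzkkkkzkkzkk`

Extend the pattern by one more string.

kkzkkzkkkkzkkzkkkkzkkzkkzkkzkkkkzkkzkkkkzkkz

Applying the rule to each of the 16 symbols of kkzkkzkkkkzkkzkk gives the pieces kkz kkz kk kkz kkz kk kkz kkz kkz kkz kk kkz kkz kk kkz kkz, which concatenate to the answer.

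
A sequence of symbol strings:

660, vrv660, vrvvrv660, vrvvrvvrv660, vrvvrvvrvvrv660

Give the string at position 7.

vrvvrvvrvvrvvrvvrv660

The strings grow by a fixed prefix vrv each time.
From vrvvrvvrvvrv660, 2 further steps: vrvvrvvrvvrv660 → vrvvrvvrvvrvvrv660 → (answer).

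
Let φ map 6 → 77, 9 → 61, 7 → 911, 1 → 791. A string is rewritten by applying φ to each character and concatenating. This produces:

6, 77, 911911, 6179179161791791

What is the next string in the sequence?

Rewriting the 16 symbols of 6179179161791791 one by one yields 77 791 911 61 791 911 61 791 77 791 911 61 791 911 61 791; concatenated:

777919116179191161791777919116179191161791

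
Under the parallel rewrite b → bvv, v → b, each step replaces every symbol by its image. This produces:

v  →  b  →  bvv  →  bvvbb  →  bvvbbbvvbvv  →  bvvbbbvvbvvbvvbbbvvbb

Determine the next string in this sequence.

Rewriting the 21 symbols of bvvbbbvvbvvbvvbbbvvbb one by one yields bvv b b bvv bvv bvv b b bvv b b bvv b b bvv bvv bvv b b bvv bvv; concatenated:

bvvbbbvvbvvbvvbbbvvbbbvvbbbvvbvvbvvbbbvvbvv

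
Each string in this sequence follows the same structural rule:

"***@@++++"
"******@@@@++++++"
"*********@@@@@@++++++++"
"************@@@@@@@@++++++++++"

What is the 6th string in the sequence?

The n-th term is 3n *'s then 2n @'s then 2n+2 +'s (n = 1, 2, …).
For term 6, n = 6, so the run lengths are 18, 12, 14.

******************@@@@@@@@@@@@++++++++++++++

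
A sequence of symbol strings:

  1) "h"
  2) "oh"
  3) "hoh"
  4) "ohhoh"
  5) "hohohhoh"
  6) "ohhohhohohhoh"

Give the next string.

From term 3 onward, concatenate the second-to-last term with the last: h·oh = hoh, oh·hoh = ohhoh, …
Continuing: hohohhoh · ohhohhohohhoh gives term 7.

hohohhohohhohhohohhoh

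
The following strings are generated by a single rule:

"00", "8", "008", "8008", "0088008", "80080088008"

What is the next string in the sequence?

008800880080088008

From term 3 onward, concatenate the second-to-last term with the last: 00·8 = 008, 8·008 = 8008, …
The next term joins 0088008 and 80080088008.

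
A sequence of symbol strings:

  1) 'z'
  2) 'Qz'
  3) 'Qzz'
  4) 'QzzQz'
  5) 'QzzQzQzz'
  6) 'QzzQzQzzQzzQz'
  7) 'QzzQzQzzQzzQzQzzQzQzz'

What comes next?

From term 3 onward, concatenate the last term with the second-to-last: Qz·z = Qzz, Qzz·Qz = QzzQz, …
The next term joins QzzQzQzzQzzQzQzzQzQzz and QzzQzQzzQzzQz.

QzzQzQzzQzzQzQzzQzQzzQzzQzQzzQzzQz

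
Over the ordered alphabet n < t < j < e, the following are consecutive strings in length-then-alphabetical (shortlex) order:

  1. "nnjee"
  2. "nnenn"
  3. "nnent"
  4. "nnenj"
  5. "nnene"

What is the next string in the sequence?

Treat nnene as a base-4 numeral over the given alphabet and add one, carrying through any trailing e's.

nnetn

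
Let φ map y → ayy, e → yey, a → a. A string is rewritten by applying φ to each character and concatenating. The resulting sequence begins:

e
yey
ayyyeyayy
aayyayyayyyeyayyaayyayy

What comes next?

Replace each of the 23 characters of aayyayyayyyeyayyaayyayy in place — a a ayy ayy a ayy ayy a ayy ayy ayy yey ayy a ayy ayy a a ayy ayy a ayy ayy — and concatenate.

aaayyayyaayyayyaayyayyayyyeyayyaayyayyaaayyayyaayyayy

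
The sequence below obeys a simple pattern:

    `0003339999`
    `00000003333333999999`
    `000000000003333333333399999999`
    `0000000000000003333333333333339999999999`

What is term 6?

000000000000000000000003333333333333333333333399999999999999

The n-th term is 4n-1 0's then 4n-1 3's then 2n+2 9's (n = 1, 2, …).
Setting n = 6 gives 23, 23, 14 characters in each block.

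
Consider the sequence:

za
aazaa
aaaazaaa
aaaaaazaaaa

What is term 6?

Every step adds aa to the front and a to the end of the previous string.
From aaaaaazaaaa, 2 further steps: aaaaaazaaaa → aaaaaaaazaaaaa → (answer).

aaaaaaaaaazaaaaaa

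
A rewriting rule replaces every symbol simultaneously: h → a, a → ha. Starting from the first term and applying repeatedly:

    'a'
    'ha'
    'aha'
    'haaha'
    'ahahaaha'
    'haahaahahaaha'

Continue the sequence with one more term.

ahahaahahaahaahahaaha

Applying the rule to each of the 13 symbols of haahaahahaaha gives the pieces a ha ha a ha ha a ha a ha ha a ha, which concatenate to the answer.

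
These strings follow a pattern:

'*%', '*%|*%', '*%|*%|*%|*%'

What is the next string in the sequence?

Each string is two copies of the previous one joined by '|'.
So the next term is two copies of *%|*%|*%|*% with '|' between the halves.

*%|*%|*%|*%|*%|*%|*%|*%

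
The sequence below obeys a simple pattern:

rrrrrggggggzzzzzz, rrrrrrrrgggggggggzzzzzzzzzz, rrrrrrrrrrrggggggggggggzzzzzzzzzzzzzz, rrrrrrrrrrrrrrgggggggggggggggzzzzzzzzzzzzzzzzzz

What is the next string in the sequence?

The n-th term is 3n-1 r's then 3n g's then 4n-2 z's, where the shown terms are n = 2, 3, 4, 5.
For the next term, n = 6, so the run lengths are 17, 18, 22.

rrrrrrrrrrrrrrrrrggggggggggggggggggzzzzzzzzzzzzzzzzzzzzzz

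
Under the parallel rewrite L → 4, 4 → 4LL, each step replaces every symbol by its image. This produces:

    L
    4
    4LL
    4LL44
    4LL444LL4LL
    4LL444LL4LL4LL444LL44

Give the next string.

Replace each of the 21 characters of 4LL444LL4LL4LL444LL44 in place — 4LL 4 4 4LL 4LL 4LL 4 4 4LL 4 4 4LL 4 4 4LL 4LL 4LL 4 4 4LL 4LL — and concatenate.

4LL444LL4LL4LL444LL444LL444LL4LL4LL444LL4LL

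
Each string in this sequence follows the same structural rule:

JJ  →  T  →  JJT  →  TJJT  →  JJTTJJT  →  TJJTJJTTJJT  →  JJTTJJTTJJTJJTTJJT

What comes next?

Each term (from the third on) is the two preceding terms concatenated in order: term 3 = JJ·T = JJT.
Continuing: TJJTJJTTJJT · JJTTJJTTJJTJJTTJJT gives term 8.

TJJTJJTTJJTJJTTJJTTJJTJJTTJJT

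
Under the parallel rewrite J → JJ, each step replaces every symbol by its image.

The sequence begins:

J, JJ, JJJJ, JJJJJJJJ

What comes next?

JJJJJJJJJJJJJJJJ

Apply φ to JJJJJJJJ symbol by symbol: J→JJ, J→JJ, J→JJ, J→JJ, J→JJ, J→JJ, J→JJ, J→JJ; joined: JJ JJ JJ JJ JJ JJ JJ JJ.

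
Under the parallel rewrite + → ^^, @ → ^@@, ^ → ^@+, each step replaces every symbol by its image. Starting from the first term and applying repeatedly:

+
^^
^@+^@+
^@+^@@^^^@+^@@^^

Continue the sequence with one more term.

Rewriting the 16 symbols of ^@+^@@^^^@+^@@^^ one by one yields ^@+ ^@@ ^^ ^@+ ^@@ ^@@ ^@+ ^@+ ^@+ ^@@ ^^ ^@+ ^@@ ^@@ ^@+ ^@+; concatenated:

^@+^@@^^^@+^@@^@@^@+^@+^@+^@@^^^@+^@@^@@^@+^@+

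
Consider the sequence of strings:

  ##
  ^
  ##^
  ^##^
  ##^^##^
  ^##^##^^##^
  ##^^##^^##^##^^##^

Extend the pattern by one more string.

Each term (from the third on) is the two preceding terms concatenated in order: term 3 = ##·^ = ##^.
The next term joins ^##^##^^##^ and ##^^##^^##^##^^##^.

^##^##^^##^##^^##^^##^##^^##^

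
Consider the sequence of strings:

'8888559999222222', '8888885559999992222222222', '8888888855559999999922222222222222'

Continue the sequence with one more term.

8888888888555559999999999222222222222222222

Term n consists of 2n 8's, followed by n 5's, followed by 2n 9's, followed by 4n-2 2's, where the shown terms are n = 2, 3, 4.
For the next term, n = 5, so the run lengths are 10, 5, 10, 18.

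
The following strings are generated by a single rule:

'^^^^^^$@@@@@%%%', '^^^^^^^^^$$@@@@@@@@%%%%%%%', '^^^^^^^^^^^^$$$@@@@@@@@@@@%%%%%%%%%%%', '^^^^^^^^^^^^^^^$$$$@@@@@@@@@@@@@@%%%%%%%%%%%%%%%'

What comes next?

Each string has the form ^^{3n+3} $^{n} @^{3n+2} %^{4n-1} (n = 1, 2, …).
At n = 5 the blocks have lengths 18, 5, 17, 19.

^^^^^^^^^^^^^^^^^^$$$$$@@@@@@@@@@@@@@@@@%%%%%%%%%%%%%%%%%%%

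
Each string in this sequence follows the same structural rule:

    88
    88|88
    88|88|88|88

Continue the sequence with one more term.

Each string is two copies of the previous one joined by '|'.
Doubling 88|88|88|88 with '|' between the halves:

88|88|88|88|88|88|88|88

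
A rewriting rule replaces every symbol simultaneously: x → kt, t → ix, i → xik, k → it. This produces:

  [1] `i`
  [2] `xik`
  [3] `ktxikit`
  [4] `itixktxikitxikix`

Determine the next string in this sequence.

Applying the rule to each of the 16 symbols of itixktxikitxikix gives the pieces xik ix xik kt it ix kt xik it xik ix kt xik it xik kt, which concatenate to the answer.

xikixxikktitixktxikitxikixktxikitxikkt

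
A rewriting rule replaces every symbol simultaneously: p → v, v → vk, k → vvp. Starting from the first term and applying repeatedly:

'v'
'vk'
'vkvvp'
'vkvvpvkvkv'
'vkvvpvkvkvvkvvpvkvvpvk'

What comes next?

Rewriting the 22 symbols of vkvvpvkvkvvkvvpvkvvpvk one by one yields vk vvp vk vk v vk vvp vk vvp vk vk vvp vk vk v vk vvp vk vk v vk vvp; concatenated:

vkvvpvkvkvvkvvpvkvvpvkvkvvpvkvkvvkvvpvkvkvvkvvp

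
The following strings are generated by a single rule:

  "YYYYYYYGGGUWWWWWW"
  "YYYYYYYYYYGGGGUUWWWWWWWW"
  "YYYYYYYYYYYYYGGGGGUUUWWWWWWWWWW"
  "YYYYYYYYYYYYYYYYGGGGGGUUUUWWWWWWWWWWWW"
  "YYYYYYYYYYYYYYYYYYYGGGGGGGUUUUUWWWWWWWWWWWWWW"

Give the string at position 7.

The n-th term is 3n+1 Y's then n+1 G's then n-1 U's then 2n+2 W's, where the shown terms are n = 2, 3, 4, 5, 6.
Setting n = 8 gives 25, 9, 7, 18 characters in each block.

YYYYYYYYYYYYYYYYYYYYYYYYYGGGGGGGGGUUUUUUUWWWWWWWWWWWWWWWWWW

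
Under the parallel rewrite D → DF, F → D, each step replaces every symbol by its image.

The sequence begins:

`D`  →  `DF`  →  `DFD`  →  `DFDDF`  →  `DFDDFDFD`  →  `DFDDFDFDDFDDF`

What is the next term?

Replace each of the 13 characters of DFDDFDFDDFDDF in place — DF D DF DF D DF D DF DF D DF DF D — and concatenate.

DFDDFDFDDFDDFDFDDFDFD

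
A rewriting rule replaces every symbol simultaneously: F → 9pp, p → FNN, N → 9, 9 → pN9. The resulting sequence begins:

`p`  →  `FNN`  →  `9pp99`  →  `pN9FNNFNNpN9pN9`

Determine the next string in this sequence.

Applying the rule to each of the 15 symbols of pN9FNNFNNpN9pN9 gives the pieces FNN 9 pN9 9pp 9 9 9pp 9 9 FNN 9 pN9 FNN 9 pN9, which concatenate to the answer.

FNN9pN99pp999pp99FNN9pN9FNN9pN9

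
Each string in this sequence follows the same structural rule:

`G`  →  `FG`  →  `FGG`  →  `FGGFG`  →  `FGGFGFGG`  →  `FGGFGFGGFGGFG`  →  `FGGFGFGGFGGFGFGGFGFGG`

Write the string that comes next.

Each term (from the third on) is the previous term followed by the one before it: term 3 = FG·G = FGG.
The next term joins FGGFGFGGFGGFGFGGFGFGG and FGGFGFGGFGGFG.

FGGFGFGGFGGFGFGGFGFGGFGGFGFGGFGGFG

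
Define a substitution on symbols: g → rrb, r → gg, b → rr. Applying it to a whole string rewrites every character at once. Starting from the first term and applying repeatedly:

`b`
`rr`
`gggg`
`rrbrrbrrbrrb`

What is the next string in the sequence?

ggggrrggggrrggggrrggggrr

Rewriting each symbol of rrbrrbrrbrrb: r→gg, r→gg, b→rr, r→gg, r→gg, b→rr, r→gg, r→gg, b→rr, r→gg, r→gg, b→rr, which concatenates to gg gg rr gg gg rr gg gg rr gg gg rr.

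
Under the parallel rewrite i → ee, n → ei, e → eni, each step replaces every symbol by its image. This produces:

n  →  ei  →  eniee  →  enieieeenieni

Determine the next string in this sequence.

φ(enieieeenieni) expands symbol-by-symbol to eni ei ee eni ee eni eni eni ei ee eni ei ee; joining the 13 pieces gives the next term.

enieieeenieeenienienieieeenieiee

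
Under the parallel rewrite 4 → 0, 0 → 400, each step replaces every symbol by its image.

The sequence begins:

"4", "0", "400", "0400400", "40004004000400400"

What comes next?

Applying the rule to each of the 17 symbols of 40004004000400400 gives the pieces 0 400 400 400 0 400 400 0 400 400 400 0 400 400 0 400 400, which concatenate to the answer.

04004004000400400040040040004004000400400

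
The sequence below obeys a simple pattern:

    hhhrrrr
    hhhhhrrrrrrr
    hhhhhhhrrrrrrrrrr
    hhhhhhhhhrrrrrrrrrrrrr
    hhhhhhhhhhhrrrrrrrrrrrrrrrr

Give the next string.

hhhhhhhhhhhhhrrrrrrrrrrrrrrrrrrr

Each string has the form h^{2n+1} r^{3n+1} (n = 1, 2, …).
For the next term, n = 6, so the run lengths are 13, 19.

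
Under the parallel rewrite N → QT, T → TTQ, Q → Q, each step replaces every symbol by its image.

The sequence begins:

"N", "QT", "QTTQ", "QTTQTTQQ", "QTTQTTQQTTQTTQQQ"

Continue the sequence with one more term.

Replace each of the 16 characters of QTTQTTQQTTQTTQQQ in place — Q TTQ TTQ Q TTQ TTQ Q Q TTQ TTQ Q TTQ TTQ Q Q Q — and concatenate.

QTTQTTQQTTQTTQQQTTQTTQQTTQTTQQQQ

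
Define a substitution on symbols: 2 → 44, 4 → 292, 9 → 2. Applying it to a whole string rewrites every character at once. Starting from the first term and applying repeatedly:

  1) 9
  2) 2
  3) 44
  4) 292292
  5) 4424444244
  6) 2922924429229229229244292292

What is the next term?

Applying the rule to each of the 28 symbols of 2922924429229229229244292292 gives the pieces 44 2 44 44 2 44 292 292 44 2 44 44 2 44 44 2 44 44 2 44 292 292 44 2 44 44 2 44, which concatenate to the answer.

4424444244292292442444424444244442442922924424444244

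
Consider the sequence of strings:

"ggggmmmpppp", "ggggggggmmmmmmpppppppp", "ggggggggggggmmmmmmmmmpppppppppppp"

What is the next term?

ggggggggggggggggmmmmmmmmmmmmpppppppppppppppp

Each string has the form g^{4n} m^{3n} p^{4n} (n = 1, 2, …).
For the next term, n = 4, so the run lengths are 16, 12, 16.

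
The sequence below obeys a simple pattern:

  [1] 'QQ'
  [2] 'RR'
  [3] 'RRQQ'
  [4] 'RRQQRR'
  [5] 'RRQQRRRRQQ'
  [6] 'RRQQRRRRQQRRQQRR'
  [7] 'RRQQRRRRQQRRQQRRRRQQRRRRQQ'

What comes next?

RRQQRRRRQQRRQQRRRRQQRRRRQQRRQQRRRRQQRRQQRR

This is a Fibonacci-style word recurrence s(k) = s(k−1)·s(k−2): e.g. RR·QQ = RRQQ.
The next term joins RRQQRRRRQQRRQQRRRRQQRRRRQQ and RRQQRRRRQQRRQQRR.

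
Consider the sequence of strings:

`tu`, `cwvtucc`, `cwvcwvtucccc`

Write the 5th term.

cwvcwvcwvcwvtucccccccc

Every step adds cwv to the front and cc to the end of the previous string.
From cwvcwvtucccc, 2 further steps: cwvcwvtucccc → cwvcwvcwvtucccccc → (answer).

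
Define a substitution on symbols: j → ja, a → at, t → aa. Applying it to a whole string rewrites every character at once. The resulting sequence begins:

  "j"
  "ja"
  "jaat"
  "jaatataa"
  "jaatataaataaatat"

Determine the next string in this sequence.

Applying the rule to each of the 16 symbols of jaatataaataaatat gives the pieces ja at at aa at aa at at at aa at at at aa at aa, which concatenate to the answer.

jaatataaataaatatataaatatataaataa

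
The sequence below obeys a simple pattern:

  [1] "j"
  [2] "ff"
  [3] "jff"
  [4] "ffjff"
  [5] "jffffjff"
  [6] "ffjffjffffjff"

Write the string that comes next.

jffffjffffjffjffffjff

From term 3 onward, concatenate the second-to-last term with the last: j·ff = jff, ff·jff = ffjff, …
So term 7 is jffffjff·ffjffjffffjff.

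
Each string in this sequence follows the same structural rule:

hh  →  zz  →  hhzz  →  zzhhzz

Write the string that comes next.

hhzzzzhhzz

This is a Fibonacci-style word recurrence s(k) = s(k−2)·s(k−1): e.g. hh·zz = hhzz.
Continuing: hhzz · zzhhzz gives term 5.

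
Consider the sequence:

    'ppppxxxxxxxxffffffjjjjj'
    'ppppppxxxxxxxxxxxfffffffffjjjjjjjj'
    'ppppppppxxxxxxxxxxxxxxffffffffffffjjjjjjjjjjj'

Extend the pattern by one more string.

ppppppppppxxxxxxxxxxxxxxxxxfffffffffffffffjjjjjjjjjjjjjj

Reading off run lengths: p runs 4, 6, 8; x runs 8, 11, 14; f runs 6, 9, 12; j runs 5, 8, 11 — each is linear in n, where the shown terms are n = 2, 3, 4.
Setting n = 5 gives 10, 17, 15, 14 characters in each block.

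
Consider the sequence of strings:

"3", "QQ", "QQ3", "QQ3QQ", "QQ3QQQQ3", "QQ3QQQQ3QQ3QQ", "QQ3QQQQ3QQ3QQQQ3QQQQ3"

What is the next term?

QQ3QQQQ3QQ3QQQQ3QQQQ3QQ3QQQQ3QQ3QQ

Each term (from the third on) is the previous term followed by the one before it: term 3 = QQ·3 = QQ3.
The next term joins QQ3QQQQ3QQ3QQQQ3QQQQ3 and QQ3QQQQ3QQ3QQ.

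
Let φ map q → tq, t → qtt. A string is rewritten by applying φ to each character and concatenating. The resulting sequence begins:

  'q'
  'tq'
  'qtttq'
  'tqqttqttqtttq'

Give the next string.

qtttqtqqttqtttqqttqtttqqttqttqtttq

φ(tqqttqttqtttq) expands symbol-by-symbol to qtt tq tq qtt qtt tq qtt qtt tq qtt qtt qtt tq; joining the 13 pieces gives the next term.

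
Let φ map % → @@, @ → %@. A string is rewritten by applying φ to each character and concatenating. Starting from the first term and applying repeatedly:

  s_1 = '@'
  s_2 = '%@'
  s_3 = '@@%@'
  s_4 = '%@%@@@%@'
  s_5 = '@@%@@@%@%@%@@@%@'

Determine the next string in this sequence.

Applying the rule to each of the 16 symbols of @@%@@@%@%@%@@@%@ gives the pieces %@ %@ @@ %@ %@ %@ @@ %@ @@ %@ @@ %@ %@ %@ @@ %@, which concatenate to the answer.

%@%@@@%@%@%@@@%@@@%@@@%@%@%@@@%@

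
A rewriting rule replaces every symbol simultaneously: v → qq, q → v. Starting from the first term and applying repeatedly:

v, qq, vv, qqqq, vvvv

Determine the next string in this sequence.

qqqqqqqq

Rewriting each symbol of vvvv: v→qq, v→qq, v→qq, v→qq, which concatenates to qq qq qq qq.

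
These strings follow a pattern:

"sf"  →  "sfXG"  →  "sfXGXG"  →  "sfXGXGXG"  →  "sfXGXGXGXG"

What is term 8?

sfXGXGXGXGXGXGXG

The strings grow by a fixed suffix XG each time.
From sfXGXGXGXG, 3 further steps: sfXGXGXGXG → sfXGXGXGXGXG → sfXGXGXGXGXGXG → (answer).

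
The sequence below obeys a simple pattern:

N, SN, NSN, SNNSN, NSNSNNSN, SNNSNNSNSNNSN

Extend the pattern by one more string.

Each term (from the third on) is the two preceding terms concatenated in order: term 3 = N·SN = NSN.
Continuing: NSNSNNSN · SNNSNNSNSNNSN gives term 7.

NSNSNNSNSNNSNNSNSNNSN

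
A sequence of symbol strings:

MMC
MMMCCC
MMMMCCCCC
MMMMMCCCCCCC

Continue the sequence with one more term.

The n-th term is n+1 M's then 2n-1 C's (n = 1, 2, …).
Setting n = 5 gives 6, 9 characters in each block.

MMMMMMCCCCCCCCC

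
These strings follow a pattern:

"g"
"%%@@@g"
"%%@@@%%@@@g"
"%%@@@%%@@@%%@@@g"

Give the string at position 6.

%%@@@%%@@@%%@@@%%@@@%%@@@g

The strings grow by a fixed prefix %%@@@ each time.
From %%@@@%%@@@%%@@@g, 2 further steps: %%@@@%%@@@%%@@@g → %%@@@%%@@@%%@@@%%@@@g → (answer).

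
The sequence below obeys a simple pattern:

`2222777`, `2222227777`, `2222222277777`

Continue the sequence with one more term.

Each string has the form 2^{2n} 7^{n+1}, where the shown terms are n = 2, 3, 4.
At n = 5 the blocks have lengths 10, 6.

2222222222777777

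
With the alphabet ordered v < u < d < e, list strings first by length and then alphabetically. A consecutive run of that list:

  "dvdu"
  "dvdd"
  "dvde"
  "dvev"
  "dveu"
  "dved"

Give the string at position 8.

duvv

Stepping forward 2 times from dved: dved → dvee, then the target.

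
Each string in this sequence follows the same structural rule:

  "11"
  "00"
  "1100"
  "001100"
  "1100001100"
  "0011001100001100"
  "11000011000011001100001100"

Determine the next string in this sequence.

001100110000110011000011000011001100001100

From term 3 onward, concatenate the second-to-last term with the last: 11·00 = 1100, 00·1100 = 001100, …
So term 8 is 0011001100001100·11000011000011001100001100.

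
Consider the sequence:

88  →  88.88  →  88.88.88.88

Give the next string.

s(k+1) = s(k)·.·s(k) — each term doubles the last with '.' between the halves.
So the next term is two copies of 88.88.88.88 with '.' between the halves.

88.88.88.88.88.88.88.88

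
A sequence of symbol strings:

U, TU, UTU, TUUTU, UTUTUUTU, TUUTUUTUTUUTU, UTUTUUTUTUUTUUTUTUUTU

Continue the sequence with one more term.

TUUTUUTUTUUTUUTUTUUTUTUUTUUTUTUUTU

This is a Fibonacci-style word recurrence s(k) = s(k−2)·s(k−1): e.g. U·TU = UTU.
The next term joins TUUTUUTUTUUTU and UTUTUUTUTUUTUUTUTUUTU.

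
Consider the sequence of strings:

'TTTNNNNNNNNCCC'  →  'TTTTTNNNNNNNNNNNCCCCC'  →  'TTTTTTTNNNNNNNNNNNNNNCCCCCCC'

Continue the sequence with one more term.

TTTTTTTTTNNNNNNNNNNNNNNNNNCCCCCCCCC

Each string has the form T^{2n-1} N^{3n+2} C^{2n-1}, where the shown terms are n = 2, 3, 4.
At n = 5 the blocks have lengths 9, 17, 9.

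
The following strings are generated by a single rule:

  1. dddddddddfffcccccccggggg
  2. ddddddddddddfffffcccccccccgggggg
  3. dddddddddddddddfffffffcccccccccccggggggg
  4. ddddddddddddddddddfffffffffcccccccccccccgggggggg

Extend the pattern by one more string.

dddddddddddddddddddddfffffffffffcccccccccccccccggggggggg

Each string has the form d^{3n+3} f^{2n-1} c^{2n+3} g^{n+3}, where the shown terms are n = 2, 3, 4, 5.
Setting n = 6 gives 21, 11, 15, 9 characters in each block.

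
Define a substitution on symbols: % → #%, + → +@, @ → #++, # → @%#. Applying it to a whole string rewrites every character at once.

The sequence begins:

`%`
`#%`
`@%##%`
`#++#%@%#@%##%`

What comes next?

Replace each of the 13 characters of #++#%@%#@%##% in place — @%# +@ +@ @%# #% #++ #% @%# #++ #% @%# @%# #% — and concatenate.

@%#+@+@@%##%#++#%@%##++#%@%#@%##%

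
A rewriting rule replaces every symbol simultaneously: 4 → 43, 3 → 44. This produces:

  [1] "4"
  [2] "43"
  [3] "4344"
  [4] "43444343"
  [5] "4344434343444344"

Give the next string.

Rewriting the 16 symbols of 4344434343444344 one by one yields 43 44 43 43 43 44 43 44 43 44 43 43 43 44 43 43; concatenated:

43444343434443444344434343444343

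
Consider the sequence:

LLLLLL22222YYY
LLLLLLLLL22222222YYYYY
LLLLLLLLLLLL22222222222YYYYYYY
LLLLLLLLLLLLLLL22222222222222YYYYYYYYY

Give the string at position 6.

Each string has the form L^{3n+3} 2^{3n+2} Y^{2n+1} (n = 1, 2, …).
At n = 6 the blocks have lengths 21, 20, 13.

LLLLLLLLLLLLLLLLLLLLL22222222222222222222YYYYYYYYYYYYY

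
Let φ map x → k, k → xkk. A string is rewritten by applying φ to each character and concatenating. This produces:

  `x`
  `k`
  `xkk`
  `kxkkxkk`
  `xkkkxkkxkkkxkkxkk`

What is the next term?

Rewriting the 17 symbols of xkkkxkkxkkkxkkxkk one by one yields k xkk xkk xkk k xkk xkk k xkk xkk xkk k xkk xkk k xkk xkk; concatenated:

kxkkxkkxkkkxkkxkkkxkkxkkxkkkxkkxkkkxkkxkk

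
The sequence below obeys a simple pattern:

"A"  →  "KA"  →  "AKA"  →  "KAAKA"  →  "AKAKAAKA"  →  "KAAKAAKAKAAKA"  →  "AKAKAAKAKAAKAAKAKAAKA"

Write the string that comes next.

KAAKAAKAKAAKAAKAKAAKAKAAKAAKAKAAKA

This is a Fibonacci-style word recurrence s(k) = s(k−2)·s(k−1): e.g. A·KA = AKA.
The next term joins KAAKAAKAKAAKA and AKAKAAKAKAAKAAKAKAAKA.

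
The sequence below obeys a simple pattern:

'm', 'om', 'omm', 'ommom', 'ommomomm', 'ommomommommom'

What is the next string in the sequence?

This is a Fibonacci-style word recurrence s(k) = s(k−1)·s(k−2): e.g. om·m = omm.
So term 7 is ommomommommom·ommomomm.

ommomommommomommomomm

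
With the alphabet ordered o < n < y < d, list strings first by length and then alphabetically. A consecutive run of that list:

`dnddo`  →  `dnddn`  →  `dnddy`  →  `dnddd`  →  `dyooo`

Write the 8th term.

dyood

Stepping forward 3 times from dyooo: dyooo → dyoon → dyooy, then the target.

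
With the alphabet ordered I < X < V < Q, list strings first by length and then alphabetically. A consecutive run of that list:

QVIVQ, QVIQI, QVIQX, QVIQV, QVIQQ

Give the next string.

QVXII

The successor of QVIQQ increments the rightmost position that isn't already Q and resets every position after it to I.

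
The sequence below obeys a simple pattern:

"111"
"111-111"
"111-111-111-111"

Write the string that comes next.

Every step duplicates the string with '-' between the halves.
So the next term is two copies of 111-111-111-111 with '-' between the halves.

111-111-111-111-111-111-111-111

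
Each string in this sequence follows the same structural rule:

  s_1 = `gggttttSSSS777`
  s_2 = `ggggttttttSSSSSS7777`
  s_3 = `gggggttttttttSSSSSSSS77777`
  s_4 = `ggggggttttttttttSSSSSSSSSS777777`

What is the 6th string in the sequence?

The n-th term is n+1 g's then 2n t's then 2n S's then n+1 7's, where the shown terms are n = 2, 3, 4, 5.
At n = 7 the blocks have lengths 8, 14, 14, 8.

ggggggggttttttttttttttSSSSSSSSSSSSSS77777777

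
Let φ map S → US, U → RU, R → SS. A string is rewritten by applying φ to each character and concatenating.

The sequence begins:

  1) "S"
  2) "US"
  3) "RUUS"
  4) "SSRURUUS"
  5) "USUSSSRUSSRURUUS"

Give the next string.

Applying the rule to each of the 16 symbols of USUSSSRUSSRURUUS gives the pieces RU US RU US US US SS RU US US SS RU SS RU RU US, which concatenate to the answer.

RUUSRUUSUSUSSSRUUSUSSSRUSSRURUUS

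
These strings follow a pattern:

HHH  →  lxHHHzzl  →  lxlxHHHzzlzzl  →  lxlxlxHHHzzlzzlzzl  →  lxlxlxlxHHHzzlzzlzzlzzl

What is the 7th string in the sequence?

lxlxlxlxlxlxHHHzzlzzlzzlzzlzzlzzl

Each term wraps the previous one in lx on the left and zzl on the right.
From lxlxlxlxHHHzzlzzlzzlzzl, 2 further steps: lxlxlxlxHHHzzlzzlzzlzzl → lxlxlxlxlxHHHzzlzzlzzlzzlzzl → (answer).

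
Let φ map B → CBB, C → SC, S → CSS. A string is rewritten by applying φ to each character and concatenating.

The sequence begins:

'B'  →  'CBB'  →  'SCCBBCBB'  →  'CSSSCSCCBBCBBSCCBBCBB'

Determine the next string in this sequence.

Rewriting the 21 symbols of CSSSCSCCBBCBBSCCBBCBB one by one yields SC CSS CSS CSS SC CSS SC SC CBB CBB SC CBB CBB CSS SC SC CBB CBB SC CBB CBB; concatenated:

SCCSSCSSCSSSCCSSSCSCCBBCBBSCCBBCBBCSSSCSCCBBCBBSCCBBCBB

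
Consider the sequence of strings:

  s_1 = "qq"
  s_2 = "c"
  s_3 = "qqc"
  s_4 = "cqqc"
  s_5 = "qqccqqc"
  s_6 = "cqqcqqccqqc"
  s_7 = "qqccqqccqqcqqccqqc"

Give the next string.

From term 3 onward, concatenate the second-to-last term with the last: qq·c = qqc, c·qqc = cqqc, …
The next term joins cqqcqqccqqc and qqccqqccqqcqqccqqc.

cqqcqqccqqcqqccqqccqqcqqccqqc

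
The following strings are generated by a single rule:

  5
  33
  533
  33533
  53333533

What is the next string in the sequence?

3353353333533

From term 3 onward, concatenate the second-to-last term with the last: 5·33 = 533, 33·533 = 33533, …
So term 6 is 33533·53333533.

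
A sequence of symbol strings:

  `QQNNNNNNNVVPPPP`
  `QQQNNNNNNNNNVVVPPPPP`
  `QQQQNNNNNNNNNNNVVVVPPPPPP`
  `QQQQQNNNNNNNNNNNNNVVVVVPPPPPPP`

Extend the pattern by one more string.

Reading off run lengths: Q runs 2, 3, 4, 5; N runs 7, 9, 11, 13; V runs 2, 3, 4, 5; P runs 4, 5, 6, 7 — each is linear in n, where the shown terms are n = 3, 4, 5, 6.
At n = 7 the blocks have lengths 6, 15, 6, 8.

QQQQQQNNNNNNNNNNNNNNNVVVVVVPPPPPPPP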